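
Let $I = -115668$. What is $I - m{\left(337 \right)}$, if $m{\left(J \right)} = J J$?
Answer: $-229237$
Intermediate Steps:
$m{\left(J \right)} = J^{2}$
$I - m{\left(337 \right)} = -115668 - 337^{2} = -115668 - 113569 = -229237$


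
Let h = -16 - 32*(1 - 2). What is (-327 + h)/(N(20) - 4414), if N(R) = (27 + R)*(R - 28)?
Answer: 311/4790 ≈ 0.064927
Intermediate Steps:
N(R) = (-28 + R)*(27 + R) (N(R) = (27 + R)*(-28 + R) = (-28 + R)*(27 + R))
h = 16 (h = -16 - 32*(-1) = -16 + 32 = 16)
(-327 + h)/(N(20) - 4414) = (-327 + 16)/((-756 + 20**2 - 1*20) - 4414) = -311/((-756 + 400 - 20) - 4414) = -311/(-376 - 4414) = -311/(-4790) = -311*(-1/4790) = 311/4790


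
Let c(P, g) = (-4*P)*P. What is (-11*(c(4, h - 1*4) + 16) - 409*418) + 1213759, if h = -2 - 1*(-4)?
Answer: 1043325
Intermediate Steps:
h = 2 (h = -2 + 4 = 2)
c(P, g) = -4*P²
(-11*(c(4, h - 1*4) + 16) - 409*418) + 1213759 = (-11*(-4*4² + 16) - 409*418) + 1213759 = (-11*(-4*16 + 16) - 170962) + 1213759 = (-11*(-64 + 16) - 170962) + 1213759 = (-11*(-48) - 170962) + 1213759 = (528 - 170962) + 1213759 = -170434 + 1213759 = 1043325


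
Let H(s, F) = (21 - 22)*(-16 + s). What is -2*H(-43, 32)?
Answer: -118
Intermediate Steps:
H(s, F) = 16 - s (H(s, F) = -(-16 + s) = 16 - s)
-2*H(-43, 32) = -2*(16 - 1*(-43)) = -2*(16 + 43) = -2*59 = -118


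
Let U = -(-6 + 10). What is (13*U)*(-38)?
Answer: 1976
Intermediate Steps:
U = -4 (U = -1*4 = -4)
(13*U)*(-38) = (13*(-4))*(-38) = -52*(-38) = 1976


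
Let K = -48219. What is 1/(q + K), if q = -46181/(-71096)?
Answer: -71096/3428131843 ≈ -2.0739e-5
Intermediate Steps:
q = 46181/71096 (q = -46181*(-1/71096) = 46181/71096 ≈ 0.64956)
1/(q + K) = 1/(46181/71096 - 48219) = 1/(-3428131843/71096) = -71096/3428131843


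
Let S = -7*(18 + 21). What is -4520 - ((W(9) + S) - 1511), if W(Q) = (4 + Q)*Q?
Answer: -2853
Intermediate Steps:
W(Q) = Q*(4 + Q)
S = -273 (S = -7*39 = -273)
-4520 - ((W(9) + S) - 1511) = -4520 - ((9*(4 + 9) - 273) - 1511) = -4520 - ((9*13 - 273) - 1511) = -4520 - ((117 - 273) - 1511) = -4520 - (-156 - 1511) = -4520 - 1*(-1667) = -4520 + 1667 = -2853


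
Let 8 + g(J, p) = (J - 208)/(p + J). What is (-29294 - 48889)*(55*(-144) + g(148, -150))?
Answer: 617489334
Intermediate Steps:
g(J, p) = -8 + (-208 + J)/(J + p) (g(J, p) = -8 + (J - 208)/(p + J) = -8 + (-208 + J)/(J + p))
(-29294 - 48889)*(55*(-144) + g(148, -150)) = (-29294 - 48889)*(55*(-144) + (-208 - 8*(-150) - 7*148)/(148 - 150)) = -78183*(-7920 + (-208 + 1200 - 1036)/(-2)) = -78183*(-7920 - 1/2*(-44)) = -78183*(-7920 + 22) = -78183*(-7898) = 617489334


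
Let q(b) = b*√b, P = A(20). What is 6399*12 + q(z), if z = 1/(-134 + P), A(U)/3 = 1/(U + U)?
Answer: 76788 - 80*I*√53570/28697449 ≈ 76788.0 - 0.00064522*I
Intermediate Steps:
A(U) = 3/(2*U) (A(U) = 3/(U + U) = 3/((2*U)) = 3*(1/(2*U)) = 3/(2*U))
P = 3/40 (P = (3/2)/20 = (3/2)*(1/20) = 3/40 ≈ 0.075000)
z = -40/5357 (z = 1/(-134 + 3/40) = 1/(-5357/40) = -40/5357 ≈ -0.0074669)
q(b) = b^(3/2)
6399*12 + q(z) = 6399*12 + (-40/5357)^(3/2) = 76788 - 80*I*√53570/28697449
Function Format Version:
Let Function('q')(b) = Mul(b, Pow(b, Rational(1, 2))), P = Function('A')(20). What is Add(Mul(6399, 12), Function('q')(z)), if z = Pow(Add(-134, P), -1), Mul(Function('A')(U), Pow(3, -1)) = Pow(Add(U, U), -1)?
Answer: Add(76788, Mul(Rational(-80, 28697449), I, Pow(53570, Rational(1, 2)))) ≈ Add(76788., Mul(-0.00064522, I))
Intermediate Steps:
Function('A')(U) = Mul(Rational(3, 2), Pow(U, -1)) (Function('A')(U) = Mul(3, Pow(Add(U, U), -1)) = Mul(3, Pow(Mul(2, U), -1)) = Mul(3, Mul(Rational(1, 2), Pow(U, -1))) = Mul(Rational(3, 2), Pow(U, -1)))
P = Rational(3, 40) (P = Mul(Rational(3, 2), Pow(20, -1)) = Mul(Rational(3, 2), Rational(1, 20)) = Rational(3, 40) ≈ 0.075000)
z = Rational(-40, 5357) (z = Pow(Add(-134, Rational(3, 40)), -1) = Pow(Rational(-5357, 40), -1) = Rational(-40, 5357) ≈ -0.0074669)
Function('q')(b) = Pow(b, Rational(3, 2))
Add(Mul(6399, 12), Function('q')(z)) = Add(Mul(6399, 12), Pow(Rational(-40, 5357), Rational(3, 2))) = Add(76788, Mul(Rational(-80, 28697449), I, Pow(53570, Rational(1, 2))))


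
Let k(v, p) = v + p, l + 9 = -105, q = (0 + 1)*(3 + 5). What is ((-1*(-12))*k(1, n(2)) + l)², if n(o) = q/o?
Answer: 2916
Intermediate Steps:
q = 8 (q = 1*8 = 8)
l = -114 (l = -9 - 105 = -114)
n(o) = 8/o
k(v, p) = p + v
((-1*(-12))*k(1, n(2)) + l)² = ((-1*(-12))*(8/2 + 1) - 114)² = (12*(8*(½) + 1) - 114)² = (12*(4 + 1) - 114)² = (12*5 - 114)² = (60 - 114)² = (-54)² = 2916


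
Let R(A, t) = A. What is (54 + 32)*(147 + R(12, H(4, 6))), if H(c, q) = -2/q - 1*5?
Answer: 13674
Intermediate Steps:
H(c, q) = -5 - 2/q (H(c, q) = -2/q - 5 = -5 - 2/q)
(54 + 32)*(147 + R(12, H(4, 6))) = (54 + 32)*(147 + 12) = 86*159 = 13674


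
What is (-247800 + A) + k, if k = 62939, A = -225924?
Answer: -410785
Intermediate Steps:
(-247800 + A) + k = (-247800 - 225924) + 62939 = -473724 + 62939 = -410785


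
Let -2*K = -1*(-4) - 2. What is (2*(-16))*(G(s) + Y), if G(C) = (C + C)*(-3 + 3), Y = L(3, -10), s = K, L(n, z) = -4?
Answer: 128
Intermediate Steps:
K = -1 (K = -(-1*(-4) - 2)/2 = -(4 - 2)/2 = -½*2 = -1)
s = -1
Y = -4
G(C) = 0 (G(C) = (2*C)*0 = 0)
(2*(-16))*(G(s) + Y) = (2*(-16))*(0 - 4) = -32*(-4) = 128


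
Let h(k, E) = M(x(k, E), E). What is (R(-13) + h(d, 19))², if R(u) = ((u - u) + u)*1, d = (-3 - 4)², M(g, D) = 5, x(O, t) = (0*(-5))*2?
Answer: 64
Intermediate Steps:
x(O, t) = 0 (x(O, t) = 0*2 = 0)
d = 49 (d = (-7)² = 49)
R(u) = u (R(u) = (0 + u)*1 = u*1 = u)
h(k, E) = 5
(R(-13) + h(d, 19))² = (-13 + 5)² = (-8)² = 64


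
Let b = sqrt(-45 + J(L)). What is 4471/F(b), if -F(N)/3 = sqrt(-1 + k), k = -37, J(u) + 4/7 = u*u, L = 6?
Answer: 4471*I*sqrt(38)/114 ≈ 241.76*I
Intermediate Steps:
J(u) = -4/7 + u**2 (J(u) = -4/7 + u*u = -4/7 + u**2)
b = I*sqrt(469)/7 (b = sqrt(-45 + (-4/7 + 6**2)) = sqrt(-45 + (-4/7 + 36)) = sqrt(-45 + 248/7) = sqrt(-67/7) = I*sqrt(469)/7 ≈ 3.0938*I)
F(N) = -3*I*sqrt(38) (F(N) = -3*sqrt(-1 - 37) = -3*I*sqrt(38))
4471/F(b) = 4471/((-3*I*sqrt(38))) = 4471*(I*sqrt(38)/114) = 4471*I*sqrt(38)/114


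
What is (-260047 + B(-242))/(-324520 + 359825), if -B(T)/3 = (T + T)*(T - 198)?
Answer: -898927/35305 ≈ -25.462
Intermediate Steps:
B(T) = -6*T*(-198 + T) (B(T) = -3*(T + T)*(T - 198) = -3*2*T*(-198 + T) = -6*T*(-198 + T))
(-260047 + B(-242))/(-324520 + 359825) = (-260047 + 6*(-242)*(198 - 1*(-242)))/(-324520 + 359825) = (-260047 + 6*(-242)*(198 + 242))/35305 = (-260047 + 6*(-242)*440)*(1/35305) = (-260047 - 638880)*(1/35305) = -898927*1/35305 = -898927/35305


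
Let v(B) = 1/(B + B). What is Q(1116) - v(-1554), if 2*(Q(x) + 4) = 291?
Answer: 439783/3108 ≈ 141.50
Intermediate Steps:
v(B) = 1/(2*B)
Q(x) = 283/2 (Q(x) = -4 + (½)*291 = -4 + 291/2 = 283/2)
Q(1116) - v(-1554) = 283/2 - 1/(2*(-1554)) = 283/2 - (-1)/(2*1554) = 283/2 - 1*(-1/3108) = 283/2 + 1/3108 = 439783/3108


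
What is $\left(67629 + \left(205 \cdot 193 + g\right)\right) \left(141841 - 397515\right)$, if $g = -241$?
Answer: $-27345101322$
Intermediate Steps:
$\left(67629 + \left(205 \cdot 193 + g\right)\right) \left(141841 - 397515\right) = \left(67629 + \left(205 \cdot 193 - 241\right)\right) \left(141841 - 397515\right) = \left(67629 + \left(39565 - 241\right)\right) \left(-255674\right) = \left(67629 + 39324\right) \left(-255674\right) = 106953 \left(-255674\right) = -27345101322$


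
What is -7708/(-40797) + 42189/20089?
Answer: 1876030645/819570933 ≈ 2.2890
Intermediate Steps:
-7708/(-40797) + 42189/20089 = -7708*(-1/40797) + 42189*(1/20089) = 7708/40797 + 42189/20089 = 1876030645/819570933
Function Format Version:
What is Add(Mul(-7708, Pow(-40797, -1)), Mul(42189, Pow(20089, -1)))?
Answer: Rational(1876030645, 819570933) ≈ 2.2890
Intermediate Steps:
Add(Mul(-7708, Pow(-40797, -1)), Mul(42189, Pow(20089, -1))) = Add(Mul(-7708, Rational(-1, 40797)), Mul(42189, Rational(1, 20089))) = Add(Rational(7708, 40797), Rational(42189, 20089)) = Rational(1876030645, 819570933)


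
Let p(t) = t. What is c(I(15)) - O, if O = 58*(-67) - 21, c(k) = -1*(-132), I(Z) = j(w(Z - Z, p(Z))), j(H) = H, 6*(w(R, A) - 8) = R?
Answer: 4039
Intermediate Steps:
w(R, A) = 8 + R/6
I(Z) = 8 (I(Z) = 8 + (Z - Z)/6 = 8 + (⅙)*0 = 8 + 0 = 8)
c(k) = 132
O = -3907 (O = -3886 - 21 = -3907)
c(I(15)) - O = 132 - 1*(-3907) = 132 + 3907 = 4039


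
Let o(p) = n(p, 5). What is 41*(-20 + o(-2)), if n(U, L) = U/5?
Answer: -4182/5 ≈ -836.40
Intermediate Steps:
n(U, L) = U/5 (n(U, L) = U*(⅕) = U/5)
o(p) = p/5
41*(-20 + o(-2)) = 41*(-20 + (⅕)*(-2)) = 41*(-20 - ⅖) = 41*(-102/5) = -4182/5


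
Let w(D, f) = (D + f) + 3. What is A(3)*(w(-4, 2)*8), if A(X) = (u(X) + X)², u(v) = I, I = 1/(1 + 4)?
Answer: 2048/25 ≈ 81.920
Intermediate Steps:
I = ⅕ (I = 1/5 = ⅕ ≈ 0.20000)
u(v) = ⅕
A(X) = (⅕ + X)²
w(D, f) = 3 + D + f
A(3)*(w(-4, 2)*8) = ((1 + 5*3)²/25)*((3 - 4 + 2)*8) = ((1 + 15)²/25)*(1*8) = ((1/25)*16²)*8 = ((1/25)*256)*8 = (256/25)*8 = 2048/25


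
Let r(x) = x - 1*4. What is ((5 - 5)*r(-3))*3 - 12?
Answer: -12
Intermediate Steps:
r(x) = -4 + x (r(x) = x - 4 = -4 + x)
((5 - 5)*r(-3))*3 - 12 = ((5 - 5)*(-4 - 3))*3 - 12 = (0*(-7))*3 - 12 = 0*3 - 12 = 0 - 12 = -12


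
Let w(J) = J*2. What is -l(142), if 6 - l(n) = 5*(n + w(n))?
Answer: 2124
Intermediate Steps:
w(J) = 2*J
l(n) = 6 - 15*n (l(n) = 6 - 5*(n + 2*n) = 6 - 5*3*n = 6 - 15*n)
-l(142) = -(6 - 15*142) = -(6 - 2130) = -1*(-2124) = 2124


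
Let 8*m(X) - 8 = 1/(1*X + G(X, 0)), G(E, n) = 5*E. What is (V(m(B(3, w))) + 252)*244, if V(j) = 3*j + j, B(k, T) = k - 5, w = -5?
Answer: 374723/6 ≈ 62454.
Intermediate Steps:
B(k, T) = -5 + k
m(X) = 1 + 1/(48*X) (m(X) = 1 + 1/(8*(1*X + 5*X)) = 1 + 1/(8*(X + 5*X)) = 1 + 1/(8*((6*X))) = 1 + (1/(6*X))/8 = 1 + 1/(48*X))
V(j) = 4*j
(V(m(B(3, w))) + 252)*244 = (4*((1/48 + (-5 + 3))/(-5 + 3)) + 252)*244 = (4*((1/48 - 2)/(-2)) + 252)*244 = (4*(-½*(-95/48)) + 252)*244 = (4*(95/96) + 252)*244 = (95/24 + 252)*244 = (6143/24)*244 = 374723/6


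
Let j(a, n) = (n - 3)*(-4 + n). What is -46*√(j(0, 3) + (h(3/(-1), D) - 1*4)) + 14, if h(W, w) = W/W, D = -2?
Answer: 14 - 46*I*√3 ≈ 14.0 - 79.674*I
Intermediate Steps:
j(a, n) = (-4 + n)*(-3 + n) (j(a, n) = (-3 + n)*(-4 + n) = (-4 + n)*(-3 + n))
h(W, w) = 1
-46*√(j(0, 3) + (h(3/(-1), D) - 1*4)) + 14 = -46*√((12 + 3² - 7*3) + (1 - 1*4)) + 14 = -46*√((12 + 9 - 21) + (1 - 4)) + 14 = -46*√(0 - 3) + 14 = -46*I*√3 + 14 = 14 - 46*I*√3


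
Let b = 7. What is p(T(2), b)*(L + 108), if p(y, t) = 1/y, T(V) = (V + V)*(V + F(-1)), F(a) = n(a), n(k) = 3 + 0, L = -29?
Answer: 79/20 ≈ 3.9500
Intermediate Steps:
n(k) = 3
F(a) = 3
T(V) = 2*V*(3 + V) (T(V) = (V + V)*(V + 3) = (2*V)*(3 + V) = 2*V*(3 + V))
p(T(2), b)*(L + 108) = (-29 + 108)/((2*2*(3 + 2))) = 79/(2*2*5) = 79/20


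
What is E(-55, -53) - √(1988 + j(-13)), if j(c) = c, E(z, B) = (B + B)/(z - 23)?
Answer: 53/39 - 5*√79 ≈ -43.082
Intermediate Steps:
E(z, B) = 2*B/(-23 + z) (E(z, B) = (2*B)/(-23 + z) = 2*B/(-23 + z))
E(-55, -53) - √(1988 + j(-13)) = 2*(-53)/(-23 - 55) - √(1988 - 13) = 2*(-53)/(-78) - √1975 = 2*(-53)*(-1/78) - 5*√79 = 53/39 - 5*√79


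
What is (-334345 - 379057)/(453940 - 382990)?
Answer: -356701/35475 ≈ -10.055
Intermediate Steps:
(-334345 - 379057)/(453940 - 382990) = -713402/70950 = -713402*1/70950 = -356701/35475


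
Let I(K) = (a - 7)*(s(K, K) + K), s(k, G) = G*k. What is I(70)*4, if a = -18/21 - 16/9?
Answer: -1723880/9 ≈ -1.9154e+5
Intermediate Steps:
a = -166/63 (a = -18*1/21 - 16*⅑ = -6/7 - 16/9 = -166/63 ≈ -2.6349)
I(K) = -607*K/63 - 607*K²/63 (I(K) = (-166/63 - 7)*(K*K + K) = -607*(K² + K)/63 = -607*(K + K²)/63 = -607*K/63 - 607*K²/63)
I(70)*4 = ((607/63)*70*(-1 - 1*70))*4 = ((607/63)*70*(-1 - 70))*4 = ((607/63)*70*(-71))*4 = -430970/9*4 = -1723880/9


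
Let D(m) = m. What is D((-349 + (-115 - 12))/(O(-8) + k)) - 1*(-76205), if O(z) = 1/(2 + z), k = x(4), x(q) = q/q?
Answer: 378169/5 ≈ 75634.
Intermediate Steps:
x(q) = 1
k = 1
D((-349 + (-115 - 12))/(O(-8) + k)) - 1*(-76205) = (-349 + (-115 - 12))/(1/(2 - 8) + 1) - 1*(-76205) = (-349 - 127)/(1/(-6) + 1) + 76205 = -476/(-1/6 + 1) + 76205 = -476/5/6 + 76205 = -476*6/5 + 76205 = -2856/5 + 76205 = 378169/5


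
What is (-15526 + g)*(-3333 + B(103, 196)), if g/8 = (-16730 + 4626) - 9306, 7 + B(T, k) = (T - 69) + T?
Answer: 598339618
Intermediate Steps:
B(T, k) = -76 + 2*T (B(T, k) = -7 + ((T - 69) + T) = -7 + ((-69 + T) + T) = -7 + (-69 + 2*T) = -76 + 2*T)
g = -171280 (g = 8*((-16730 + 4626) - 9306) = 8*(-12104 - 9306) = 8*(-21410) = -171280)
(-15526 + g)*(-3333 + B(103, 196)) = (-15526 - 171280)*(-3333 + (-76 + 2*103)) = -186806*(-3333 + (-76 + 206)) = -186806*(-3333 + 130) = -186806*(-3203) = 598339618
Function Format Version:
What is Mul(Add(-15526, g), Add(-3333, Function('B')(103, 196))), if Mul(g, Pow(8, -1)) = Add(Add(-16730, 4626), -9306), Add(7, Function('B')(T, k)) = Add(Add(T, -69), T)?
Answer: 598339618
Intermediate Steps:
Function('B')(T, k) = Add(-76, Mul(2, T)) (Function('B')(T, k) = Add(-7, Add(Add(T, -69), T)) = Add(-7, Add(Add(-69, T), T)) = Add(-7, Add(-69, Mul(2, T))) = Add(-76, Mul(2, T)))
g = -171280 (g = Mul(8, Add(Add(-16730, 4626), -9306)) = Mul(8, Add(-12104, -9306)) = Mul(8, -21410) = -171280)
Mul(Add(-15526, g), Add(-3333, Function('B')(103, 196))) = Mul(Add(-15526, -171280), Add(-3333, Add(-76, Mul(2, 103)))) = Mul(-186806, Add(-3333, Add(-76, 206))) = Mul(-186806, Add(-3333, 130)) = Mul(-186806, -3203) = 598339618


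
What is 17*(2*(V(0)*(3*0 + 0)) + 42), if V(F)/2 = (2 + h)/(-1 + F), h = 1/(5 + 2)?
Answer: 714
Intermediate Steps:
h = ⅐ (h = 1/7 = ⅐ ≈ 0.14286)
V(F) = 30/(7*(-1 + F)) (V(F) = 2*((2 + ⅐)/(-1 + F)) = 2*(15/(7*(-1 + F))) = 30/(7*(-1 + F)))
17*(2*(V(0)*(3*0 + 0)) + 42) = 17*(2*((30/(7*(-1 + 0)))*(3*0 + 0)) + 42) = 17*(2*(((30/7)/(-1))*(0 + 0)) + 42) = 17*(2*(((30/7)*(-1))*0) + 42) = 17*(2*(-30/7*0) + 42) = 17*(2*0 + 42) = 17*(0 + 42) = 17*42 = 714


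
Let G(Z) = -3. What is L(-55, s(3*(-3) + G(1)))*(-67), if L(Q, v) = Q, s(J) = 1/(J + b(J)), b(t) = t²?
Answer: 3685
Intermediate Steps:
s(J) = 1/(J + J²)
L(-55, s(3*(-3) + G(1)))*(-67) = -55*(-67) = 3685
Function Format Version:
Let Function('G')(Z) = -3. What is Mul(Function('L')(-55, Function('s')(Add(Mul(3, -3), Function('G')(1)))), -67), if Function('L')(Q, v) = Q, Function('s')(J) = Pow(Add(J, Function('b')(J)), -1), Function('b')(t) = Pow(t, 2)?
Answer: 3685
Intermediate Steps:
Function('s')(J) = Pow(Add(J, Pow(J, 2)), -1)
Mul(Function('L')(-55, Function('s')(Add(Mul(3, -3), Function('G')(1)))), -67) = Mul(-55, -67) = 3685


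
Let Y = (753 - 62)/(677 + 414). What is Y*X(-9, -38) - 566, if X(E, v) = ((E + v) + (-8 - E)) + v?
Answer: -675550/1091 ≈ -619.20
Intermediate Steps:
Y = 691/1091 ≈ 0.63336
X(E, v) = -8 + 2*v (X(E, v) = (-8 + v) + v = -8 + 2*v)
Y*X(-9, -38) - 566 = 691*(-8 + 2*(-38))/1091 - 566 = 691*(-8 - 76)/1091 - 566 = (691/1091)*(-84) - 566 = -58044/1091 - 566 = -675550/1091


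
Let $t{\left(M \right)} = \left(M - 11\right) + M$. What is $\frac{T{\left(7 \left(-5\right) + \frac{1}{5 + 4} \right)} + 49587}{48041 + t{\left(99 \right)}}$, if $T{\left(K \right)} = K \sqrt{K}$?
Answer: $\frac{16529}{16076} - \frac{157 i \sqrt{314}}{651078} \approx 1.0282 - 0.004273 i$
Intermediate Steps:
$t{\left(M \right)} = -11 + 2 M$ ($t{\left(M \right)} = \left(-11 + M\right) + M = -11 + 2 M$)
$T{\left(K \right)} = K^{\frac{3}{2}}$
$\frac{T{\left(7 \left(-5\right) + \frac{1}{5 + 4} \right)} + 49587}{48041 + t{\left(99 \right)}} = \frac{\left(7 \left(-5\right) + \frac{1}{5 + 4}\right)^{\frac{3}{2}} + 49587}{48041 + \left(-11 + 2 \cdot 99\right)} = \frac{\left(-35 + \frac{1}{9}\right)^{\frac{3}{2}} + 49587}{48041 + \left(-11 + 198\right)} = \frac{\left(-35 + \frac{1}{9}\right)^{\frac{3}{2}} + 49587}{48041 + 187} = \frac{\left(- \frac{314}{9}\right)^{\frac{3}{2}} + 49587}{48228} = \left(- \frac{314 i \sqrt{314}}{27} + 49587\right) \frac{1}{48228} = \left(49587 - \frac{314 i \sqrt{314}}{27}\right) \frac{1}{48228} = \frac{16529}{16076} - \frac{157 i \sqrt{314}}{651078}$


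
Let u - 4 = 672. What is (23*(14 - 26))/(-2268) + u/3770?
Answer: 8249/27405 ≈ 0.30100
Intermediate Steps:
u = 676 (u = 4 + 672 = 676)
(23*(14 - 26))/(-2268) + u/3770 = (23*(14 - 26))/(-2268) + 676/3770 = (23*(-12))*(-1/2268) + 676*(1/3770) = -276*(-1/2268) + 26/145 = 23/189 + 26/145 = 8249/27405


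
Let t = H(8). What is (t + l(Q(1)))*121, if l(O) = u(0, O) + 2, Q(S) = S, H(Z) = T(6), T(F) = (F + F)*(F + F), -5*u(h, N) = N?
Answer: 88209/5 ≈ 17642.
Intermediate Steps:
u(h, N) = -N/5
T(F) = 4*F² (T(F) = (2*F)*(2*F) = 4*F²)
H(Z) = 144 (H(Z) = 4*6² = 4*36 = 144)
l(O) = 2 - O/5 (l(O) = -O/5 + 2 = 2 - O/5)
t = 144
(t + l(Q(1)))*121 = (144 + (2 - ⅕*1))*121 = (144 + (2 - ⅕))*121 = (144 + 9/5)*121 = (729/5)*121 = 88209/5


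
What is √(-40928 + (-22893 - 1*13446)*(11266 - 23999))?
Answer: √462663559 ≈ 21510.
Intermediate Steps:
√(-40928 + (-22893 - 1*13446)*(11266 - 23999)) = √(-40928 + (-22893 - 13446)*(-12733)) = √(-40928 - 36339*(-12733)) = √(-40928 + 462704487) = √462663559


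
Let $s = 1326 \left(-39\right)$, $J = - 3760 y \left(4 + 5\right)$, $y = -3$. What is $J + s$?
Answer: $49806$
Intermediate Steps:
$J = 101520$ ($J = - 3760 \left(- 3 \left(4 + 5\right)\right) = - 3760 \left(\left(-3\right) 9\right) = \left(-3760\right) \left(-27\right) = 101520$)
$s = -51714$
$J + s = 101520 - 51714 = 49806$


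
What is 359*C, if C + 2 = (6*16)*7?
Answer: 240530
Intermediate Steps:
C = 670 (C = -2 + (6*16)*7 = -2 + 96*7 = -2 + 672 = 670)
359*C = 359*670 = 240530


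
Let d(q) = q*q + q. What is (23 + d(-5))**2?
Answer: 1849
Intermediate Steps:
d(q) = q + q**2 (d(q) = q**2 + q = q + q**2)
(23 + d(-5))**2 = (23 - 5*(1 - 5))**2 = (23 - 5*(-4))**2 = (23 + 20)**2 = 43**2 = 1849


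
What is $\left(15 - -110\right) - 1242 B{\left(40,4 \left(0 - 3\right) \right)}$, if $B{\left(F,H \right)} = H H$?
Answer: $-178723$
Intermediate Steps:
$B{\left(F,H \right)} = H^{2}$
$\left(15 - -110\right) - 1242 B{\left(40,4 \left(0 - 3\right) \right)} = \left(15 - -110\right) - 1242 \left(4 \left(0 - 3\right)\right)^{2} = \left(15 + 110\right) - 1242 \left(4 \left(-3\right)\right)^{2} = 125 - 1242 \left(-12\right)^{2} = 125 - 178848 = -178723$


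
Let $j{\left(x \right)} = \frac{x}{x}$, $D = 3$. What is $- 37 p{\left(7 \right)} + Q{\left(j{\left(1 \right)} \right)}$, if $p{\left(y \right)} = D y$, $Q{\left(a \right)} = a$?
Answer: $-776$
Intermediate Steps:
$j{\left(x \right)} = 1$
$p{\left(y \right)} = 3 y$
$- 37 p{\left(7 \right)} + Q{\left(j{\left(1 \right)} \right)} = - 37 \cdot 3 \cdot 7 + 1 = \left(-37\right) 21 + 1 = -777 + 1 = -776$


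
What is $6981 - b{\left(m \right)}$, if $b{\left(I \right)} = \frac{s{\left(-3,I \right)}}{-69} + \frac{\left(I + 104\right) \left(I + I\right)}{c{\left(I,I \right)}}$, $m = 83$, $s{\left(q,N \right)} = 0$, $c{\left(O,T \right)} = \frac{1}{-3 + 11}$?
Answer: $-241355$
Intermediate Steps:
$c{\left(O,T \right)} = \frac{1}{8}$
$b{\left(I \right)} = 16 I \left(104 + I\right)$ ($b{\left(I \right)} = \frac{0}{-69} + \left(I + 104\right) \left(I + I\right) \frac{1}{\frac{1}{8}} = 0 \left(- \frac{1}{69}\right) + \left(104 + I\right) 2 I 8 = 0 + 2 I \left(104 + I\right) 8 = 0 + 16 I \left(104 + I\right) = 16 I \left(104 + I\right)$)
$6981 - b{\left(m \right)} = 6981 - 16 \cdot 83 \left(104 + 83\right) = 6981 - 16 \cdot 83 \cdot 187 = 6981 - 248336 = -241355$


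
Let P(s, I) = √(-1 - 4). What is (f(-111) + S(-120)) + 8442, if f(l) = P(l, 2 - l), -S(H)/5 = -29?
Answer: 8587 + I*√5 ≈ 8587.0 + 2.2361*I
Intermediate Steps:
S(H) = 145 (S(H) = -5*(-29) = 145)
P(s, I) = I*√5 (P(s, I) = √(-5) = I*√5)
f(l) = I*√5
(f(-111) + S(-120)) + 8442 = (I*√5 + 145) + 8442 = (145 + I*√5) + 8442 = 8587 + I*√5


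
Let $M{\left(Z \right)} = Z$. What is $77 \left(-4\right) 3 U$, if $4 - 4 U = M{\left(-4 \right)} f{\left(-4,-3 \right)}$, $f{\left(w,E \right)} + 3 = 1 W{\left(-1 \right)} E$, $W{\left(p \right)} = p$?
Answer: $-924$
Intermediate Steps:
$f{\left(w,E \right)} = -3 - E$ ($f{\left(w,E \right)} = -3 + 1 \left(-1\right) E = -3 - E$)
$U = 1$ ($U = 1 - \frac{\left(-4\right) \left(-3 - -3\right)}{4} = 1 - \frac{\left(-4\right) \left(-3 + 3\right)}{4} = 1 - \frac{\left(-4\right) 0}{4} = 1 - 0 = 1 + 0 = 1$)
$77 \left(-4\right) 3 U = 77 \left(-4\right) 3 \cdot 1 = 77 \left(\left(-12\right) 1\right) = 77 \left(-12\right) = -924$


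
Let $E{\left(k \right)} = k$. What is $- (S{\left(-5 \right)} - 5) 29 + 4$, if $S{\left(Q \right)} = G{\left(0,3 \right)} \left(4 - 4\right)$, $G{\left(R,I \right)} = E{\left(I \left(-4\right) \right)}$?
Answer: $149$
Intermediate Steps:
$G{\left(R,I \right)} = - 4 I$ ($G{\left(R,I \right)} = I \left(-4\right) = - 4 I$)
$S{\left(Q \right)} = 0$ ($S{\left(Q \right)} = \left(-4\right) 3 \left(4 - 4\right) = \left(-12\right) 0 = 0$)
$- (S{\left(-5 \right)} - 5) 29 + 4 = - (0 - 5) 29 + 4 = \left(-1\right) \left(-5\right) 29 + 4 = 5 \cdot 29 + 4 = 145 + 4 = 149$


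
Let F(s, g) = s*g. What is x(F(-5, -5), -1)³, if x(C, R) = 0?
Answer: 0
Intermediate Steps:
F(s, g) = g*s
x(F(-5, -5), -1)³ = 0³ = 0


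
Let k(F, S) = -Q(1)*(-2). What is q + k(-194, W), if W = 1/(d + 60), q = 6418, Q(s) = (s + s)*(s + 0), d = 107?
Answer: 6422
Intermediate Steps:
Q(s) = 2*s² (Q(s) = (2*s)*s = 2*s²)
W = 1/167 (W = 1/(107 + 60) = 1/167 ≈ 0.0059880)
k(F, S) = 4 (k(F, S) = -2*1²*(-2) = -2*(-2) = 4)
q + k(-194, W) = 6418 + 4 = 6422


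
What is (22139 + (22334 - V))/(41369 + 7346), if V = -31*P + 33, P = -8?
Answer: 44192/48715 ≈ 0.90715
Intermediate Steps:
V = 281 (V = -31*(-8) + 33 = 248 + 33 = 281)
(22139 + (22334 - V))/(41369 + 7346) = (22139 + (22334 - 1*281))/(41369 + 7346) = (22139 + (22334 - 281))/48715 = (22139 + 22053)*(1/48715) = 44192*(1/48715) = 44192/48715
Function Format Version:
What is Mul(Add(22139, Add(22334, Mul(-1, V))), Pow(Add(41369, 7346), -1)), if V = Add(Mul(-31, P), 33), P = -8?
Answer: Rational(44192, 48715) ≈ 0.90715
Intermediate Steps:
V = 281 (V = Add(Mul(-31, -8), 33) = Add(248, 33) = 281)
Mul(Add(22139, Add(22334, Mul(-1, V))), Pow(Add(41369, 7346), -1)) = Mul(Add(22139, Add(22334, Mul(-1, 281))), Pow(Add(41369, 7346), -1)) = Mul(Add(22139, Add(22334, -281)), Pow(48715, -1)) = Mul(Add(22139, 22053), Rational(1, 48715)) = Mul(44192, Rational(1, 48715)) = Rational(44192, 48715)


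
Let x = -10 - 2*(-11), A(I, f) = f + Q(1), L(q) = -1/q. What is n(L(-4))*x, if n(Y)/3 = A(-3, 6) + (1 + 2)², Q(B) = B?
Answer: 576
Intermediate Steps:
A(I, f) = 1 + f (A(I, f) = f + 1 = 1 + f)
n(Y) = 48 (n(Y) = 3*((1 + 6) + (1 + 2)²) = 3*(7 + 3²) = 3*(7 + 9) = 3*16 = 48)
x = 12 (x = -10 + 22 = 12)
n(L(-4))*x = 48*12 = 576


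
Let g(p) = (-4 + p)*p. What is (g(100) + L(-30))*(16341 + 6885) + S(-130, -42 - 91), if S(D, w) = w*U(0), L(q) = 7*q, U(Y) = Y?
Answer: 218092140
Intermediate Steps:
g(p) = p*(-4 + p)
S(D, w) = 0 (S(D, w) = w*0 = 0)
(g(100) + L(-30))*(16341 + 6885) + S(-130, -42 - 91) = (100*(-4 + 100) + 7*(-30))*(16341 + 6885) + 0 = (100*96 - 210)*23226 + 0 = (9600 - 210)*23226 + 0 = 9390*23226 + 0 = 218092140 + 0 = 218092140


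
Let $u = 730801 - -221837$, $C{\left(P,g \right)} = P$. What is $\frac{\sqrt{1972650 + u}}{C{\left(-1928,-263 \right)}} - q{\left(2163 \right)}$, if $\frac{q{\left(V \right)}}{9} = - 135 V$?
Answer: $2628045 - \frac{3 \sqrt{81258}}{964} \approx 2.628 \cdot 10^{6}$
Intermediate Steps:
$q{\left(V \right)} = - 1215 V$ ($q{\left(V \right)} = 9 \left(- 135 V\right) = - 1215 V$)
$u = 952638$ ($u = 730801 + 221837 = 952638$)
$\frac{\sqrt{1972650 + u}}{C{\left(-1928,-263 \right)}} - q{\left(2163 \right)} = \frac{\sqrt{1972650 + 952638}}{-1928} - \left(-1215\right) 2163 = \sqrt{2925288} \left(- \frac{1}{1928}\right) - -2628045 = 6 \sqrt{81258} \left(- \frac{1}{1928}\right) + 2628045 = - \frac{3 \sqrt{81258}}{964} + 2628045 = 2628045 - \frac{3 \sqrt{81258}}{964}$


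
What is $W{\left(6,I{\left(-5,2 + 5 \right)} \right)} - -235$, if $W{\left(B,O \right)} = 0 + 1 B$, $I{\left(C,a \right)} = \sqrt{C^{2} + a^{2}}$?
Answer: $241$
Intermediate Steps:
$W{\left(B,O \right)} = B$ ($W{\left(B,O \right)} = 0 + B = B$)
$W{\left(6,I{\left(-5,2 + 5 \right)} \right)} - -235 = 6 - -235 = 6 + 235 = 241$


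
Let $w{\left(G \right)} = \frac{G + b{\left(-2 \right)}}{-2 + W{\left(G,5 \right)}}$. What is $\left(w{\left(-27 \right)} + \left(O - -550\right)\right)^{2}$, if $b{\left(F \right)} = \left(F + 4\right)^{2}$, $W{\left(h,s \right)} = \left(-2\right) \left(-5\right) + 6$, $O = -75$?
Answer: $\frac{43917129}{196} \approx 2.2407 \cdot 10^{5}$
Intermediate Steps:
$W{\left(h,s \right)} = 16$ ($W{\left(h,s \right)} = 10 + 6 = 16$)
$b{\left(F \right)} = \left(4 + F\right)^{2}$
$w{\left(G \right)} = \frac{2}{7} + \frac{G}{14}$ ($w{\left(G \right)} = \frac{G + \left(4 - 2\right)^{2}}{-2 + 16} = \frac{G + 2^{2}}{14} = \left(G + 4\right) \frac{1}{14} = \left(4 + G\right) \frac{1}{14} = \frac{2}{7} + \frac{G}{14}$)
$\left(w{\left(-27 \right)} + \left(O - -550\right)\right)^{2} = \left(\left(\frac{2}{7} + \frac{1}{14} \left(-27\right)\right) - -475\right)^{2} = \left(\left(\frac{2}{7} - \frac{27}{14}\right) + \left(-75 + 550\right)\right)^{2} = \left(- \frac{23}{14} + 475\right)^{2} = \left(\frac{6627}{14}\right)^{2} = \frac{43917129}{196}$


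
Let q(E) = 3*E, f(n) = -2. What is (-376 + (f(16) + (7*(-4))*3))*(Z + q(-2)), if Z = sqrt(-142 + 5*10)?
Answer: 2772 - 924*I*sqrt(23) ≈ 2772.0 - 4431.4*I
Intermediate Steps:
Z = 2*I*sqrt(23) (Z = sqrt(-142 + 50) = sqrt(-92) = 2*I*sqrt(23) ≈ 9.5917*I)
(-376 + (f(16) + (7*(-4))*3))*(Z + q(-2)) = (-376 + (-2 + (7*(-4))*3))*(2*I*sqrt(23) + 3*(-2)) = (-376 + (-2 - 28*3))*(2*I*sqrt(23) - 6) = (-376 + (-2 - 84))*(-6 + 2*I*sqrt(23)) = (-376 - 86)*(-6 + 2*I*sqrt(23)) = -462*(-6 + 2*I*sqrt(23)) = 2772 - 924*I*sqrt(23)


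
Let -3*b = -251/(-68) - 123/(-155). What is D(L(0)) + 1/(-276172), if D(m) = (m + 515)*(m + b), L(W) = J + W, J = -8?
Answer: -1751576067889/363856610 ≈ -4813.9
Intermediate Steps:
L(W) = -8 + W
b = -47269/31620 (b = -(-251/(-68) - 123/(-155))/3 = -(-251*(-1/68) - 123*(-1/155))/3 = -(251/68 + 123/155)/3 = -⅓*47269/10540 = -47269/31620 ≈ -1.4949)
D(m) = (515 + m)*(-47269/31620 + m) (D(m) = (m + 515)*(m - 47269/31620) = (515 + m)*(-47269/31620 + m))
D(L(0)) + 1/(-276172) = (-4868707/6324 + (-8 + 0)² + 16237031*(-8 + 0)/31620) + 1/(-276172) = (-4868707/6324 + (-8)² + (16237031/31620)*(-8)) - 1/276172 = (-4868707/6324 + 64 - 32474062/7905) - 1/276172 = -50738701/10540 - 1/276172 = -1751576067889/363856610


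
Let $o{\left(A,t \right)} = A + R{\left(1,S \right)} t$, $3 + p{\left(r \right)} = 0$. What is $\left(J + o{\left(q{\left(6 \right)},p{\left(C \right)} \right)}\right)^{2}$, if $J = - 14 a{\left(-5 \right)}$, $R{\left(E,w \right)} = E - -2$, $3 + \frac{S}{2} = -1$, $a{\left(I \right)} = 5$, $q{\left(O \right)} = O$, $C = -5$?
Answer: $5329$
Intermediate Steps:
$S = -8$ ($S = -6 + 2 \left(-1\right) = -6 - 2 = -8$)
$R{\left(E,w \right)} = 2 + E$ ($R{\left(E,w \right)} = E + 2 = 2 + E$)
$p{\left(r \right)} = -3$ ($p{\left(r \right)} = -3 + 0 = -3$)
$o{\left(A,t \right)} = A + 3 t$ ($o{\left(A,t \right)} = A + \left(2 + 1\right) t = A + 3 t$)
$J = -70$ ($J = \left(-14\right) 5 = -70$)
$\left(J + o{\left(q{\left(6 \right)},p{\left(C \right)} \right)}\right)^{2} = \left(-70 + \left(6 + 3 \left(-3\right)\right)\right)^{2} = \left(-70 + \left(6 - 9\right)\right)^{2} = \left(-70 - 3\right)^{2} = \left(-73\right)^{2} = 5329$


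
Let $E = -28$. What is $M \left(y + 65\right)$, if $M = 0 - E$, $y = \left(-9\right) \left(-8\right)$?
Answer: $3836$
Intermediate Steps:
$y = 72$
$M = 28$ ($M = 0 - -28 = 0 + 28 = 28$)
$M \left(y + 65\right) = 28 \left(72 + 65\right) = 28 \cdot 137 = 3836$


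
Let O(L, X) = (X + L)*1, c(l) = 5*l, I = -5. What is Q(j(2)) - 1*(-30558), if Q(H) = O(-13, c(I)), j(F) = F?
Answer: 30520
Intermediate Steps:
O(L, X) = L + X (O(L, X) = (L + X)*1 = L + X)
Q(H) = -38 (Q(H) = -13 + 5*(-5) = -13 - 25 = -38)
Q(j(2)) - 1*(-30558) = -38 - 1*(-30558) = -38 + 30558 = 30520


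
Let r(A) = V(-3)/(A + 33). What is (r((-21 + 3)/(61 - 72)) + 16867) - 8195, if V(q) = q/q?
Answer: 3304043/381 ≈ 8672.0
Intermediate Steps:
V(q) = 1
r(A) = 1/(33 + A) (r(A) = 1/(A + 33) = 1/(33 + A))
(r((-21 + 3)/(61 - 72)) + 16867) - 8195 = (1/(33 + (-21 + 3)/(61 - 72)) + 16867) - 8195 = (1/(33 - 18/(-11)) + 16867) - 8195 = (1/(33 - 18*(-1/11)) + 16867) - 8195 = (1/(33 + 18/11) + 16867) - 8195 = (1/(381/11) + 16867) - 8195 = (11/381 + 16867) - 8195 = 6426338/381 - 8195 = 3304043/381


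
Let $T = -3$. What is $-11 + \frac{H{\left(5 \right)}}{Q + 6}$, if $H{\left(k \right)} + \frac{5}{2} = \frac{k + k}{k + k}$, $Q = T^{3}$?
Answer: $- \frac{153}{14} \approx -10.929$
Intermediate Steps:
$Q = -27$ ($Q = \left(-3\right)^{3} = -27$)
$H{\left(k \right)} = - \frac{3}{2}$ ($H{\left(k \right)} = - \frac{5}{2} + \frac{k + k}{k + k} = - \frac{5}{2} + \frac{2 k}{2 k} = - \frac{5}{2} + 2 k \frac{1}{2 k} = - \frac{5}{2} + 1 = - \frac{3}{2}$)
$-11 + \frac{H{\left(5 \right)}}{Q + 6} = -11 - \frac{3}{2 \left(-27 + 6\right)} = -11 - \frac{3}{2 \left(-21\right)} = -11 - - \frac{1}{14} = -11 + \frac{1}{14} = - \frac{153}{14}$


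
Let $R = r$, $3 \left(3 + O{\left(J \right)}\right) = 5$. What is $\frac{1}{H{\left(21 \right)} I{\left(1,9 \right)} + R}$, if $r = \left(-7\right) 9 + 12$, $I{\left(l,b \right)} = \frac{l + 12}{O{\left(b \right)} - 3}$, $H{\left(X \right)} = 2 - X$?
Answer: $\frac{1}{6} \approx 0.16667$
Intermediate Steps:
$O{\left(J \right)} = - \frac{4}{3}$ ($O{\left(J \right)} = -3 + \frac{1}{3} \cdot 5 = -3 + \frac{5}{3} = - \frac{4}{3}$)
$I{\left(l,b \right)} = - \frac{36}{13} - \frac{3 l}{13}$ ($I{\left(l,b \right)} = \frac{l + 12}{- \frac{4}{3} - 3} = \frac{12 + l}{- \frac{13}{3}} = \left(12 + l\right) \left(- \frac{3}{13}\right) = - \frac{36}{13} - \frac{3 l}{13}$)
$r = -51$ ($r = -63 + 12 = -51$)
$R = -51$
$\frac{1}{H{\left(21 \right)} I{\left(1,9 \right)} + R} = \frac{1}{\left(2 - 21\right) \left(- \frac{36}{13} - \frac{3}{13}\right) - 51} = \frac{1}{\left(-19\right) \left(-3\right) - 51} = \frac{1}{57 - 51} = \frac{1}{6}$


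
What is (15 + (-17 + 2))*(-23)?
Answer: 0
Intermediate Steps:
(15 + (-17 + 2))*(-23) = (15 - 15)*(-23) = 0*(-23) = 0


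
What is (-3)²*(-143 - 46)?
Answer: -1701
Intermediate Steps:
(-3)²*(-143 - 46) = 9*(-189) = -1701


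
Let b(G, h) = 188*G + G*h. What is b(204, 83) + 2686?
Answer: 57970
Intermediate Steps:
b(204, 83) + 2686 = 204*(188 + 83) + 2686 = 204*271 + 2686 = 55284 + 2686 = 57970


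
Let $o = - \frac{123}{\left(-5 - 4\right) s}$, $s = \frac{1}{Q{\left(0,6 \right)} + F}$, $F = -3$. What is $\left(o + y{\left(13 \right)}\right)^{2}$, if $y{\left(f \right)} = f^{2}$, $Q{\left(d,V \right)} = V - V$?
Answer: $16384$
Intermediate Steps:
$Q{\left(d,V \right)} = 0$
$s = - \frac{1}{3}$ ($s = \frac{1}{0 - 3} = \frac{1}{-3} = - \frac{1}{3} \approx -0.33333$)
$o = -41$ ($o = - \frac{123}{\left(-5 - 4\right) \left(- \frac{1}{3}\right)} = - \frac{123}{\left(-9\right) \left(- \frac{1}{3}\right)} = - \frac{123}{3} = \left(-123\right) \frac{1}{3} = -41$)
$\left(o + y{\left(13 \right)}\right)^{2} = \left(-41 + 13^{2}\right)^{2} = \left(-41 + 169\right)^{2} = 128^{2} = 16384$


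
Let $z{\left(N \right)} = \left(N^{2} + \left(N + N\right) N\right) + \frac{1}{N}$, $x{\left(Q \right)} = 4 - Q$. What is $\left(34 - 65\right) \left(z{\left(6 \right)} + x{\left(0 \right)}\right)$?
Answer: $- \frac{20863}{6} \approx -3477.2$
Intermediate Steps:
$z{\left(N \right)} = \frac{1}{N} + 3 N^{2}$ ($z{\left(N \right)} = \left(N^{2} + 2 N N\right) + \frac{1}{N} = \left(N^{2} + 2 N^{2}\right) + \frac{1}{N} = 3 N^{2} + \frac{1}{N} = \frac{1}{N} + 3 N^{2}$)
$\left(34 - 65\right) \left(z{\left(6 \right)} + x{\left(0 \right)}\right) = \left(34 - 65\right) \left(\frac{1 + 3 \cdot 6^{3}}{6} + \left(4 - 0\right)\right) = \left(34 - 65\right) \left(\frac{1 + 3 \cdot 216}{6} + \left(4 + 0\right)\right) = - 31 \left(\frac{1 + 648}{6} + 4\right) = - 31 \left(\frac{1}{6} \cdot 649 + 4\right) = - 31 \left(\frac{649}{6} + 4\right) = \left(-31\right) \frac{673}{6} = - \frac{20863}{6}$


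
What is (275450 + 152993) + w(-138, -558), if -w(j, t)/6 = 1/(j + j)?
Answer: 19708379/46 ≈ 4.2844e+5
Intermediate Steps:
w(j, t) = -3/j (w(j, t) = -6/(j + j) = -6*1/(2*j) = -3/j)
(275450 + 152993) + w(-138, -558) = (275450 + 152993) - 3/(-138) = 428443 - 3*(-1/138) = 428443 + 1/46 = 19708379/46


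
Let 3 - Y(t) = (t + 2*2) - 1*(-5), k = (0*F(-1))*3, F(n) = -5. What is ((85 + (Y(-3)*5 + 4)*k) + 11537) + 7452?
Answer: 19074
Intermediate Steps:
k = 0 (k = (0*(-5))*3 = 0*3 = 0)
Y(t) = -6 - t (Y(t) = 3 - ((t + 2*2) - 1*(-5)) = 3 - ((t + 4) + 5) = 3 - ((4 + t) + 5) = 3 - (9 + t) = 3 + (-9 - t) = -6 - t)
((85 + (Y(-3)*5 + 4)*k) + 11537) + 7452 = ((85 + ((-6 - 1*(-3))*5 + 4)*0) + 11537) + 7452 = ((85 + ((-6 + 3)*5 + 4)*0) + 11537) + 7452 = ((85 + (-3*5 + 4)*0) + 11537) + 7452 = ((85 + (-15 + 4)*0) + 11537) + 7452 = ((85 - 11*0) + 11537) + 7452 = ((85 + 0) + 11537) + 7452 = (85 + 11537) + 7452 = 11622 + 7452 = 19074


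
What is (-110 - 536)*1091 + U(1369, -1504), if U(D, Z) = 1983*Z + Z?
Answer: -3688722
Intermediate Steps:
U(D, Z) = 1984*Z
(-110 - 536)*1091 + U(1369, -1504) = (-110 - 536)*1091 + 1984*(-1504) = -646*1091 - 2983936 = -704786 - 2983936 = -3688722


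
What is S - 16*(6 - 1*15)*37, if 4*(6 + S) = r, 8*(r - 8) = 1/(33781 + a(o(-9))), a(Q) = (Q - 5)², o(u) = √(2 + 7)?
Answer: 5755882881/1081120 ≈ 5324.0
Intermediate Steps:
o(u) = 3 (o(u) = √9 = 3)
a(Q) = (-5 + Q)²
r = 2162241/270280 (r = 8 + 1/(8*(33781 + (-5 + 3)²)) = 8 + 1/(8*(33781 + (-2)²)) = 8 + 1/(8*(33781 + 4)) = 8 + (⅛)/33785 = 8 + (⅛)*(1/33785) = 8 + 1/270280 = 2162241/270280 ≈ 8.0000)
S = -4324479/1081120 (S = -6 + (¼)*(2162241/270280) = -6 + 2162241/1081120 = -4324479/1081120 ≈ -4.0000)
S - 16*(6 - 1*15)*37 = -4324479/1081120 - 16*(6 - 1*15)*37 = -4324479/1081120 - 16*(6 - 15)*37 = -4324479/1081120 - 16*(-9)*37 = -4324479/1081120 + 144*37 = -4324479/1081120 + 5328 = 5755882881/1081120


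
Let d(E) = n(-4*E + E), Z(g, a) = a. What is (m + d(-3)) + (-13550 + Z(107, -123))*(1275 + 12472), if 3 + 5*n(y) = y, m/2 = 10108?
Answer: -939712569/5 ≈ -1.8794e+8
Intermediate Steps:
m = 20216 (m = 2*10108 = 20216)
n(y) = -⅗ + y/5
d(E) = -⅗ - 3*E/5 (d(E) = -⅗ + (-4*E + E)/5 = -⅗ + (-3*E)/5 = -⅗ - 3*E/5)
(m + d(-3)) + (-13550 + Z(107, -123))*(1275 + 12472) = (20216 + (-⅗ - ⅗*(-3))) + (-13550 - 123)*(1275 + 12472) = (20216 + (-⅗ + 9/5)) - 13673*13747 = (20216 + 6/5) - 187962731 = 101086/5 - 187962731 = -939712569/5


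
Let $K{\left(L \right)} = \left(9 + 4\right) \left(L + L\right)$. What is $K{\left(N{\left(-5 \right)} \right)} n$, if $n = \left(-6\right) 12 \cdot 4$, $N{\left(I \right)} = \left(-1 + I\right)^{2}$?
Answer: $-269568$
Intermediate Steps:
$n = -288$ ($n = \left(-72\right) 4 = -288$)
$K{\left(L \right)} = 26 L$ ($K{\left(L \right)} = 13 \cdot 2 L = 26 L$)
$K{\left(N{\left(-5 \right)} \right)} n = 26 \left(-1 - 5\right)^{2} \left(-288\right) = 26 \left(-6\right)^{2} \left(-288\right) = 26 \cdot 36 \left(-288\right) = 936 \left(-288\right) = -269568$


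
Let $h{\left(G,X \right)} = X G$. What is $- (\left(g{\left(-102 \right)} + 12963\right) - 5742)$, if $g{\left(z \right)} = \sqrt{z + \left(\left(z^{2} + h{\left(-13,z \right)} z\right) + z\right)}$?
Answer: $-7221 - 2 i \sqrt{31263} \approx -7221.0 - 353.63 i$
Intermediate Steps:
$h{\left(G,X \right)} = G X$
$g{\left(z \right)} = \sqrt{- 12 z^{2} + 2 z}$ ($g{\left(z \right)} = \sqrt{z + \left(\left(z^{2} + - 13 z z\right) + z\right)} = \sqrt{z + \left(\left(z^{2} - 13 z^{2}\right) + z\right)} = \sqrt{z - \left(- z + 12 z^{2}\right)} = \sqrt{- 12 z^{2} + 2 z}$)
$- (\left(g{\left(-102 \right)} + 12963\right) - 5742) = - (\left(\sqrt{2} \sqrt{- 102 \left(1 - -612\right)} + 12963\right) - 5742) = - (\left(\sqrt{2} \sqrt{- 102 \left(1 + 612\right)} + 12963\right) - 5742) = - (\left(\sqrt{2} \sqrt{\left(-102\right) 613} + 12963\right) - 5742) = - (\left(\sqrt{2} \sqrt{-62526} + 12963\right) - 5742) = - (\left(\sqrt{2} i \sqrt{62526} + 12963\right) - 5742) = - (\left(2 i \sqrt{31263} + 12963\right) - 5742) = - (\left(12963 + 2 i \sqrt{31263}\right) - 5742) = - (7221 + 2 i \sqrt{31263}) = -7221 - 2 i \sqrt{31263}$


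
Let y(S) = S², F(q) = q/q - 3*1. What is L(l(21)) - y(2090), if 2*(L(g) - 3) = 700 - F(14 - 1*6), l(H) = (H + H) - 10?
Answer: -4367746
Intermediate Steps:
F(q) = -2 (F(q) = 1 - 3 = -2)
l(H) = -10 + 2*H (l(H) = 2*H - 10 = -10 + 2*H)
L(g) = 354 (L(g) = 3 + (700 - 1*(-2))/2 = 3 + (700 + 2)/2 = 3 + (½)*702 = 3 + 351 = 354)
L(l(21)) - y(2090) = 354 - 1*2090² = 354 - 1*4368100 = 354 - 4368100 = -4367746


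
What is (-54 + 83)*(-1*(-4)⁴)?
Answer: -7424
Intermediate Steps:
(-54 + 83)*(-1*(-4)⁴) = 29*(-1*256) = 29*(-256) = -7424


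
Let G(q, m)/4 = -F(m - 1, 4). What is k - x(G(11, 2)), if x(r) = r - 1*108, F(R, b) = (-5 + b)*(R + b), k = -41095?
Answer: -41007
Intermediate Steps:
G(q, m) = 12 + 4*m (G(q, m) = 4*(-(4² - 5*(m - 1) - 5*4 + (m - 1)*4)) = 4*(-(16 - 5*(-1 + m) - 20 + (-1 + m)*4)) = 4*(-(16 + (5 - 5*m) - 20 + (-4 + 4*m))) = 4*(-(-3 - m)) = 4*(3 + m) = 12 + 4*m)
x(r) = -108 + r (x(r) = r - 108 = -108 + r)
k - x(G(11, 2)) = -41095 - (-108 + (12 + 4*2)) = -41095 - (-108 + (12 + 8)) = -41095 - (-108 + 20) = -41095 - 1*(-88) = -41095 + 88 = -41007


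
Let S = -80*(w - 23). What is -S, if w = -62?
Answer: -6800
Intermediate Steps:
S = 6800 (S = -80*(-62 - 23) = -80*(-85) = 6800)
-S = -1*6800 = -6800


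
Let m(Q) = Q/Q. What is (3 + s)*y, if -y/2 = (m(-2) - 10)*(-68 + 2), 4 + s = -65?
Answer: 78408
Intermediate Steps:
s = -69 (s = -4 - 65 = -69)
m(Q) = 1
y = -1188 (y = -2*(1 - 10)*(-68 + 2) = -(-18)*(-66) = -2*594 = -1188)
(3 + s)*y = (3 - 69)*(-1188) = -66*(-1188) = 78408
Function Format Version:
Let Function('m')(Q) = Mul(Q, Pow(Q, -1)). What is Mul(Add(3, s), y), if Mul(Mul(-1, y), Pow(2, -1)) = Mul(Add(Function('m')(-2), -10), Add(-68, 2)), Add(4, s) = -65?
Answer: 78408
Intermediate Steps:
s = -69 (s = Add(-4, -65) = -69)
Function('m')(Q) = 1
y = -1188 (y = Mul(-2, Mul(Add(1, -10), Add(-68, 2))) = Mul(-2, Mul(-9, -66)) = Mul(-2, 594) = -1188)
Mul(Add(3, s), y) = Mul(Add(3, -69), -1188) = Mul(-66, -1188) = 78408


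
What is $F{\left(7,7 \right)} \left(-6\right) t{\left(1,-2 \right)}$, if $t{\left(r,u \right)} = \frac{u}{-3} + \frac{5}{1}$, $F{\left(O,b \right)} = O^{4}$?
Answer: $-81634$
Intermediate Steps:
$t{\left(r,u \right)} = 5 - \frac{u}{3}$ ($t{\left(r,u \right)} = u \left(- \frac{1}{3}\right) + 5 \cdot 1 = - \frac{u}{3} + 5 = 5 - \frac{u}{3}$)
$F{\left(7,7 \right)} \left(-6\right) t{\left(1,-2 \right)} = 7^{4} \left(-6\right) \left(5 - - \frac{2}{3}\right) = 2401 \left(-6\right) \left(5 + \frac{2}{3}\right) = \left(-14406\right) \frac{17}{3} = -81634$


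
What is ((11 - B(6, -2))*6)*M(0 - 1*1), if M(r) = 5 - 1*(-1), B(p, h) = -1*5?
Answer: 576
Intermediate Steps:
B(p, h) = -5
M(r) = 6 (M(r) = 5 + 1 = 6)
((11 - B(6, -2))*6)*M(0 - 1*1) = ((11 - 1*(-5))*6)*6 = ((11 + 5)*6)*6 = (16*6)*6 = 96*6 = 576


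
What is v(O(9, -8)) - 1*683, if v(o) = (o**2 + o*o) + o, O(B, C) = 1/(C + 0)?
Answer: -21859/32 ≈ -683.09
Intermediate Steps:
O(B, C) = 1/C
v(o) = o + 2*o**2 (v(o) = (o**2 + o**2) + o = 2*o**2 + o = o + 2*o**2)
v(O(9, -8)) - 1*683 = (1 + 2/(-8))/(-8) - 1*683 = -(1 + 2*(-1/8))/8 - 683 = -(1 - 1/4)/8 - 683 = -1/8*3/4 - 683 = -3/32 - 683 = -21859/32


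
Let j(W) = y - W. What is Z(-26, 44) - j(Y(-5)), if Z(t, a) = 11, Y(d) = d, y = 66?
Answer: -60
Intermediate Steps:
j(W) = 66 - W
Z(-26, 44) - j(Y(-5)) = 11 - (66 - 1*(-5)) = 11 - (66 + 5) = 11 - 1*71 = 11 - 71 = -60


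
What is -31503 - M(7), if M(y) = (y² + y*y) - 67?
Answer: -31534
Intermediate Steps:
M(y) = -67 + 2*y² (M(y) = (y² + y²) - 67 = 2*y² - 67 = -67 + 2*y²)
-31503 - M(7) = -31503 - (-67 + 2*7²) = -31503 - (-67 + 2*49) = -31503 - (-67 + 98) = -31503 - 1*31 = -31503 - 31 = -31534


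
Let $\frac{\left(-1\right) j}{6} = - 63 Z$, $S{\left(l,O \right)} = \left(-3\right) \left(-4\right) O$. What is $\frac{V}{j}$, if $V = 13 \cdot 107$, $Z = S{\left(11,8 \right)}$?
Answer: $\frac{1391}{36288} \approx 0.038332$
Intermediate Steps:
$S{\left(l,O \right)} = 12 O$
$Z = 96$ ($Z = 12 \cdot 8 = 96$)
$j = 36288$ ($j = - 6 \left(\left(-63\right) 96\right) = \left(-6\right) \left(-6048\right) = 36288$)
$V = 1391$
$\frac{V}{j} = \frac{1391}{36288}$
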